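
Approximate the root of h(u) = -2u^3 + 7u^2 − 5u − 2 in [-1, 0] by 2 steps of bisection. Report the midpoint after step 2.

-0.25

midpoint -0.5: h = 2.5 > 0 → [-0.5, 0]
midpoint -0.25: h = -0.28125 < 0 → [-0.5, -0.25]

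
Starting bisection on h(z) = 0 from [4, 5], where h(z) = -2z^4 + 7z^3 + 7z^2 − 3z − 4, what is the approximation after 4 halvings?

h(4.5) = -58 < 0, so the root lies in [4, 4.5]
h(4.25) = -5.460938 < 0, so the root lies in [4, 4.25]
h(4.125) = 14.997559 > 0, so the root lies in [4.125, 4.25]
h(4.1875) = 5.2195 > 0, so the root lies in [4.1875, 4.25]

4.1875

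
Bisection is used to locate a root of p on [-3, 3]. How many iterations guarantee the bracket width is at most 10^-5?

Width after n steps is 6/2^n. Need 2^n ≥ 6/10^-5 = 600000.
2^19 = 524288 < 600000 ≤ 2^20 = 1048576, so n = 20.

20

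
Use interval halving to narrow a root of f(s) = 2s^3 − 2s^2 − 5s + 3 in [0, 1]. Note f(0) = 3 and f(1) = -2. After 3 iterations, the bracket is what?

m = 0.5, f(m) = 0.25 (+); new bracket [0.5, 1]
m = 0.75, f(m) = -1.03125 (−); new bracket [0.5, 0.75]
m = 0.625, f(m) = -0.417969 (−); new bracket [0.5, 0.625]

[0.5, 0.625]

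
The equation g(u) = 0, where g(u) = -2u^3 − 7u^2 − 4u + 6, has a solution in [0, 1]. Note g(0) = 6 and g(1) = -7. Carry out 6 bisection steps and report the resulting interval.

m = 0.5, g(m) = 2 (+); new bracket [0.5, 1]
m = 0.75, g(m) = -1.78125 (−); new bracket [0.5, 0.75]
m = 0.625, g(m) = 0.277344 (+); new bracket [0.625, 0.75]
m = 0.6875, g(m) = -0.7085 (−); new bracket [0.625, 0.6875]
m = 0.65625, g(m) = -0.2049 (−); new bracket [0.625, 0.65625]
m = 0.640625, g(m) = 0.0389 (+); new bracket [0.640625, 0.65625]

[0.640625, 0.65625]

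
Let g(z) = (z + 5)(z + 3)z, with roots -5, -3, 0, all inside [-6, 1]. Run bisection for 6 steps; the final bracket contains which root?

m = -2.5, g(m) = -3.125 (−); new bracket [-2.5, 1]
m = -0.75, g(m) = -7.171875 (−); new bracket [-0.75, 1]
m = 0.125, g(m) = 2.001953 (+); new bracket [-0.75, 0.125]
m = -0.3125, g(m) = -3.9368 (−); new bracket [-0.3125, 0.125]
m = -0.09375, g(m) = -1.3368 (−); new bracket [-0.09375, 0.125]
m = 0.015625, g(m) = 0.2363 (+); new bracket [-0.09375, 0.015625]

0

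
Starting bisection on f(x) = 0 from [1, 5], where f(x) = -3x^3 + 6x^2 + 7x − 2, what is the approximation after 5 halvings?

2.875

f(3) = -8 < 0, so the root lies in [1, 3]
f(2) = 12 > 0, so the root lies in [2, 3]
f(2.5) = 6.125 > 0, so the root lies in [2.5, 3]
f(2.75) = 0.2344 > 0, so the root lies in [2.75, 3]
f(2.875) = -3.5723 < 0, so the root lies in [2.75, 2.875]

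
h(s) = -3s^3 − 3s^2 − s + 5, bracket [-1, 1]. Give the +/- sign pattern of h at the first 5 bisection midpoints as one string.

+++-+

midpoint 0: h = 5 > 0 → [0, 1]
midpoint 0.5: h = 3.375 > 0 → [0.5, 1]
midpoint 0.75: h = 1.296875 > 0 → [0.75, 1]
midpoint 0.875: h = -0.1816 < 0 → [0.75, 0.875]
midpoint 0.8125: h = 0.5979 > 0 → [0.8125, 0.875]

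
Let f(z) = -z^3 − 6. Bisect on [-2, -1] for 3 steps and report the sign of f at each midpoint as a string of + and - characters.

--+

m = -1.5, f(m) = -2.625 (−); new bracket [-2, -1.5]
m = -1.75, f(m) = -0.640625 (−); new bracket [-2, -1.75]
m = -1.875, f(m) = 0.591797 (+); new bracket [-1.875, -1.75]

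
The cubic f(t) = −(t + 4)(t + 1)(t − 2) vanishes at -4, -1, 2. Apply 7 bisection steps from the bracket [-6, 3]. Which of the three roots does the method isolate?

midpoint -1.5: f = -4.375 < 0 → [-6, -1.5]
midpoint -3.75: f = -3.953125 < 0 → [-6, -3.75]
midpoint -4.875: f = 23.310547 > 0 → [-4.875, -3.75]
midpoint -4.3125: f = 6.5344 > 0 → [-4.3125, -3.75]
midpoint -4.03125: f = 0.5713 > 0 → [-4.03125, -3.75]
midpoint -3.890625: f = -1.8624 < 0 → [-4.03125, -3.890625]
midpoint -3.9609375: f = -0.6895 < 0 → [-4.03125, -3.9609375]

-4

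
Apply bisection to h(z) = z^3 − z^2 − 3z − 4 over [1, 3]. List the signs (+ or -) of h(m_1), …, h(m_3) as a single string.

z = 2 gives h = -6, negative; keep [2, 3]
z = 2.5 gives h = -2.125, negative; keep [2.5, 3]
z = 2.75 gives h = 0.984375, positive; keep [2.5, 2.75]

--+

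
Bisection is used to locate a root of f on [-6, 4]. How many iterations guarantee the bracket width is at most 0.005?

Width after n steps is 10/2^n. Need 2^n ≥ 10/0.005 = 2000.
2^10 = 1024 < 2000 ≤ 2^11 = 2048, so n = 11.

11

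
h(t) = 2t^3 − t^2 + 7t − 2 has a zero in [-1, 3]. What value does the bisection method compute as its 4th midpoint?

t = 1 gives h = 6, positive; keep [-1, 1]
t = 0 gives h = -2, negative; keep [0, 1]
t = 0.5 gives h = 1.5, positive; keep [0, 0.5]
t = 0.25 gives h = -0.2812, negative; keep [0.25, 0.5]

0.25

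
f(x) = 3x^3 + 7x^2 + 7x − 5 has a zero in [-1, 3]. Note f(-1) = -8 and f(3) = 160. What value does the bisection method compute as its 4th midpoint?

0.25

f(1) = 12 > 0, so the root lies in [-1, 1]
f(0) = -5 < 0, so the root lies in [0, 1]
f(0.5) = 0.625 > 0, so the root lies in [0, 0.5]
f(0.25) = -2.7656 < 0, so the root lies in [0.25, 0.5]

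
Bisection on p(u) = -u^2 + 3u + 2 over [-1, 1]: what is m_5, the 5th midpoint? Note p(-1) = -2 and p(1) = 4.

midpoint 0: p = 2 > 0 → [-1, 0]
midpoint -0.5: p = 0.25 > 0 → [-1, -0.5]
midpoint -0.75: p = -0.8125 < 0 → [-0.75, -0.5]
midpoint -0.625: p = -0.2656 < 0 → [-0.625, -0.5]
midpoint -0.5625: p = -0.0039 < 0 → [-0.5625, -0.5]

-0.5625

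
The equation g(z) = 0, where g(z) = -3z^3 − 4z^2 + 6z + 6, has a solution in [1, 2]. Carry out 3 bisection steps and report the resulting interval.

[1.25, 1.375]

z = 1.5 gives g = -4.125, negative; keep [1, 1.5]
z = 1.25 gives g = 1.390625, positive; keep [1.25, 1.5]
z = 1.375 gives g = -1.111328, negative; keep [1.25, 1.375]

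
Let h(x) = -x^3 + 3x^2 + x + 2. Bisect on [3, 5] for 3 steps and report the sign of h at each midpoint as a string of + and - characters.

--+

m = 4, h(m) = -10 (−); new bracket [3, 4]
m = 3.5, h(m) = -0.625 (−); new bracket [3, 3.5]
m = 3.25, h(m) = 2.609375 (+); new bracket [3.25, 3.5]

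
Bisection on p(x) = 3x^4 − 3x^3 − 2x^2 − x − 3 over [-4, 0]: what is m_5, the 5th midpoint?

midpoint -2: p = 63 > 0 → [-2, 0]
midpoint -1: p = 2 > 0 → [-1, 0]
midpoint -0.5: p = -2.4375 < 0 → [-1, -0.5]
midpoint -0.75: p = -1.1602 < 0 → [-1, -0.75]
midpoint -0.875: p = 0.1121 > 0 → [-0.875, -0.75]

-0.875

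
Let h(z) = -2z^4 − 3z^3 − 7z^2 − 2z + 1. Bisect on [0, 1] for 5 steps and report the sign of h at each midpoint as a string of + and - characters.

z = 0.5 gives h = -2.25, negative; keep [0, 0.5]
z = 0.25 gives h = 0.007812, positive; keep [0.25, 0.5]
z = 0.375 gives h = -0.932129, negative; keep [0.25, 0.375]
z = 0.3125 gives h = -0.4192, negative; keep [0.25, 0.3125]
z = 0.28125 gives h = -0.1955, negative; keep [0.25, 0.28125]

-+---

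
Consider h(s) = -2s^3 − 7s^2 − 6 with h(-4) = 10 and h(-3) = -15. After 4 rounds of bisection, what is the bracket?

s = -3.5 gives h = -6, negative; keep [-4, -3.5]
s = -3.75 gives h = 1.03125, positive; keep [-3.75, -3.5]
s = -3.625 gives h = -2.714844, negative; keep [-3.75, -3.625]
s = -3.6875 gives h = -0.9009, negative; keep [-3.75, -3.6875]

[-3.75, -3.6875]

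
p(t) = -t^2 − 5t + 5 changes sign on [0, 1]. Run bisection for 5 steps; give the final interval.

[0.84375, 0.875]

p(0.5) = 2.25 > 0, so the root lies in [0.5, 1]
p(0.75) = 0.6875 > 0, so the root lies in [0.75, 1]
p(0.875) = -0.140625 < 0, so the root lies in [0.75, 0.875]
p(0.8125) = 0.2773 > 0, so the root lies in [0.8125, 0.875]
p(0.84375) = 0.0693 > 0, so the root lies in [0.84375, 0.875]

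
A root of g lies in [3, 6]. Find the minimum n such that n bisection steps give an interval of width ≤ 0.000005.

Width after n steps is 3/2^n. Need 2^n ≥ 3/0.000005 = 600000.
2^19 = 524288 < 600000 ≤ 2^20 = 1048576, so n = 20.

20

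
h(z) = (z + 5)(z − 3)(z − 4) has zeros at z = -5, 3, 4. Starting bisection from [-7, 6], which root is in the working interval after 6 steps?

m = -0.5, h(m) = 70.875 (+); new bracket [-7, -0.5]
m = -3.75, h(m) = 65.390625 (+); new bracket [-7, -3.75]
m = -5.375, h(m) = -29.443359 (−); new bracket [-5.375, -3.75]
m = -4.5625, h(m) = 28.3298 (+); new bracket [-5.375, -4.5625]
m = -4.96875, h(m) = 2.2334 (+); new bracket [-5.375, -4.96875]
m = -5.171875, h(m) = -12.8823 (−); new bracket [-5.171875, -4.96875]

-5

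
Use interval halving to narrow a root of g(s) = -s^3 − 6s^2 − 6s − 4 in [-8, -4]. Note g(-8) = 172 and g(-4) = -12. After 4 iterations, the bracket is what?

midpoint -6: g = 32 > 0 → [-6, -4]
midpoint -5: g = 1 > 0 → [-5, -4]
midpoint -4.5: g = -7.375 < 0 → [-5, -4.5]
midpoint -4.75: g = -3.7031 < 0 → [-5, -4.75]

[-5, -4.75]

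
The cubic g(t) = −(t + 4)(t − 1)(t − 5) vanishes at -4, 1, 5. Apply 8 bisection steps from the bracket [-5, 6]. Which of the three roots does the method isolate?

-4

m = 0.5, g(m) = -10.125 (−); new bracket [-5, 0.5]
m = -2.25, g(m) = -41.234375 (−); new bracket [-5, -2.25]
m = -3.625, g(m) = -14.958984 (−); new bracket [-5, -3.625]
m = -4.3125, g(m) = 15.4602 (+); new bracket [-4.3125, -3.625]
m = -3.96875, g(m) = -1.3926 (−); new bracket [-4.3125, -3.96875]
m = -4.140625, g(m) = 6.6078 (+); new bracket [-4.140625, -3.96875]
m = -4.0546875, g(m) = 2.503 (+); new bracket [-4.0546875, -3.96875]
m = -4.01171875, g(m) = 0.5293 (+); new bracket [-4.01171875, -3.96875]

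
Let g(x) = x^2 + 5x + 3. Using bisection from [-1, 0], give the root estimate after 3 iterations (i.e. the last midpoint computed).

-0.625

m = -0.5, g(m) = 0.75 (+); new bracket [-1, -0.5]
m = -0.75, g(m) = -0.1875 (−); new bracket [-0.75, -0.5]
m = -0.625, g(m) = 0.265625 (+); new bracket [-0.75, -0.625]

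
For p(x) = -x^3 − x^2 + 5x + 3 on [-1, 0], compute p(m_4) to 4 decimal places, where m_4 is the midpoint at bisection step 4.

0.0491

midpoint -0.5: p = 0.375 > 0 → [-1, -0.5]
midpoint -0.75: p = -0.890625 < 0 → [-0.75, -0.5]
midpoint -0.625: p = -0.271484 < 0 → [-0.625, -0.5]
midpoint -0.5625: p = 0.0491 > 0 → [-0.625, -0.5625]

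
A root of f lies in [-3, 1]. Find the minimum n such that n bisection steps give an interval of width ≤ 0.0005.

Width after n steps is 4/2^n. Need 2^n ≥ 4/0.0005 = 8000.
2^12 = 4096 < 8000 ≤ 2^13 = 8192, so n = 13.

13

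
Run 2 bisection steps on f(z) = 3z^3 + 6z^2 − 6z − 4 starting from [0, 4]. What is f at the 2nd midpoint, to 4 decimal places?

-1.0000

midpoint 2: f = 32 > 0 → [0, 2]
midpoint 1: f = -1 < 0 → [1, 2]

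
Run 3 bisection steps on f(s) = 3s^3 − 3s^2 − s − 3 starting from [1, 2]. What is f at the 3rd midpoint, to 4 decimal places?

midpoint 1.5: f = -1.125 < 0 → [1.5, 2]
midpoint 1.75: f = 2.140625 > 0 → [1.5, 1.75]
midpoint 1.625: f = 0.326172 > 0 → [1.5, 1.625]

0.3262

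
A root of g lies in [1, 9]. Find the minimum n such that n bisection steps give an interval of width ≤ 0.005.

11

Width after n steps is 8/2^n. Need 2^n ≥ 8/0.005 = 1600.
2^10 = 1024 < 1600 ≤ 2^11 = 2048, so n = 11.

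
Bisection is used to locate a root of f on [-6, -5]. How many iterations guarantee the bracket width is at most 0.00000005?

25

Width after n steps is 1/2^n. Need 2^n ≥ 1/0.00000005 = 20000000.
2^24 = 16777216 < 20000000 ≤ 2^25 = 33554432, so n = 25.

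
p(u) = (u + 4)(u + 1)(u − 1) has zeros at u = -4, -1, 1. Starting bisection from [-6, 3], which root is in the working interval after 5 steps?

u = -1.5 gives p = 3.125, positive; keep [-6, -1.5]
u = -3.75 gives p = 3.265625, positive; keep [-6, -3.75]
u = -4.875 gives p = -19.919922, negative; keep [-4.875, -3.75]
u = -4.3125 gives p = -5.4993, negative; keep [-4.3125, -3.75]
u = -4.03125 gives p = -0.4766, negative; keep [-4.03125, -3.75]

-4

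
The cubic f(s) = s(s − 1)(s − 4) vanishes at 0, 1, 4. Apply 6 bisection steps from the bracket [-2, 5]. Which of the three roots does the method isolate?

4

s = 1.5 gives f = -1.875, negative; keep [1.5, 5]
s = 3.25 gives f = -5.484375, negative; keep [3.25, 5]
s = 4.125 gives f = 1.611328, positive; keep [3.25, 4.125]
s = 3.6875 gives f = -3.0969, negative; keep [3.6875, 4.125]
s = 3.90625 gives f = -1.0643, negative; keep [3.90625, 4.125]
s = 4.015625 gives f = 0.1892, positive; keep [3.90625, 4.015625]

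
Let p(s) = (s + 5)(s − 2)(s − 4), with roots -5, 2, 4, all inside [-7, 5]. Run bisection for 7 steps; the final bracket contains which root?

-5

m = -1, p(m) = 60 (+); new bracket [-7, -1]
m = -4, p(m) = 48 (+); new bracket [-7, -4]
m = -5.5, p(m) = -35.625 (−); new bracket [-5.5, -4]
m = -4.75, p(m) = 14.7656 (+); new bracket [-5.5, -4.75]
m = -5.125, p(m) = -8.127 (−); new bracket [-5.125, -4.75]
m = -4.9375, p(m) = 3.8752 (+); new bracket [-5.125, -4.9375]
m = -5.03125, p(m) = -1.9844 (−); new bracket [-5.03125, -4.9375]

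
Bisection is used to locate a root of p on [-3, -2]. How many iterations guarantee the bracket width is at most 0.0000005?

21

Width after n steps is 1/2^n. Need 2^n ≥ 1/0.0000005 = 2000000.
2^20 = 1048576 < 2000000 ≤ 2^21 = 2097152, so n = 21.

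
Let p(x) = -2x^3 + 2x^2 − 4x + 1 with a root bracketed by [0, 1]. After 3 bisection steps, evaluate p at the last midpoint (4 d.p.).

m = 0.5, p(m) = -0.75 (−); new bracket [0, 0.5]
m = 0.25, p(m) = 0.09375 (+); new bracket [0.25, 0.5]
m = 0.375, p(m) = -0.324219 (−); new bracket [0.25, 0.375]

-0.3242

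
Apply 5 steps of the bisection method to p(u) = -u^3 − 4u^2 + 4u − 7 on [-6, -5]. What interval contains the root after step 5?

midpoint -5.5: p = 16.375 > 0 → [-5.5, -5]
midpoint -5.25: p = 6.453125 > 0 → [-5.25, -5]
midpoint -5.125: p = 2.048828 > 0 → [-5.125, -5]
midpoint -5.0625: p = -0.0193 < 0 → [-5.125, -5.0625]
midpoint -5.09375: p = 1.0038 > 0 → [-5.09375, -5.0625]

[-5.09375, -5.0625]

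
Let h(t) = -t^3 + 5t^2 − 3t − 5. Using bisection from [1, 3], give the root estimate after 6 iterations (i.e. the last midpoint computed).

1.78125

midpoint 2: h = 1 > 0 → [1, 2]
midpoint 1.5: h = -1.625 < 0 → [1.5, 2]
midpoint 1.75: h = -0.296875 < 0 → [1.75, 2]
midpoint 1.875: h = 0.3613 > 0 → [1.75, 1.875]
midpoint 1.8125: h = 0.0339 > 0 → [1.75, 1.8125]
midpoint 1.78125: h = -0.1311 < 0 → [1.78125, 1.8125]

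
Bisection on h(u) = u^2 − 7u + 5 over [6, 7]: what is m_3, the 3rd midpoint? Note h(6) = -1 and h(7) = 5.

6.125

u = 6.5 gives h = 1.75, positive; keep [6, 6.5]
u = 6.25 gives h = 0.3125, positive; keep [6, 6.25]
u = 6.125 gives h = -0.359375, negative; keep [6.125, 6.25]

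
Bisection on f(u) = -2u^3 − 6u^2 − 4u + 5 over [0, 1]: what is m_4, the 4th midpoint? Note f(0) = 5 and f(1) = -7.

midpoint 0.5: f = 1.25 > 0 → [0.5, 1]
midpoint 0.75: f = -2.21875 < 0 → [0.5, 0.75]
midpoint 0.625: f = -0.332031 < 0 → [0.5, 0.625]
midpoint 0.5625: f = 0.4956 > 0 → [0.5625, 0.625]

0.5625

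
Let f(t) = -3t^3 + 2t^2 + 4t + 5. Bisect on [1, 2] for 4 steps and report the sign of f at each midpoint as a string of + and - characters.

++-+

m = 1.5, f(m) = 5.375 (+); new bracket [1.5, 2]
m = 1.75, f(m) = 2.046875 (+); new bracket [1.75, 2]
m = 1.875, f(m) = -0.244141 (−); new bracket [1.75, 1.875]
m = 1.8125, f(m) = 0.9573 (+); new bracket [1.8125, 1.875]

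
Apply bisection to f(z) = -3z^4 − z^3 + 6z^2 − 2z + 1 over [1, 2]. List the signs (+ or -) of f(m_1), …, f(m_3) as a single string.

z = 1.5 gives f = -7.0625, negative; keep [1, 1.5]
z = 1.25 gives f = -1.402344, negative; keep [1, 1.25]
z = 1.125 gives f = 0.114502, positive; keep [1.125, 1.25]

--+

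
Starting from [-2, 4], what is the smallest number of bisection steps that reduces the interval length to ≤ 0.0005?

14

Width after n steps is 6/2^n. Need 2^n ≥ 6/0.0005 = 12000.
2^13 = 8192 < 12000 ≤ 2^14 = 16384, so n = 14.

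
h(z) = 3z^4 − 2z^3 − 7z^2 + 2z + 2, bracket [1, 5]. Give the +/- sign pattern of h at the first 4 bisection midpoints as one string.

z = 3 gives h = 134, positive; keep [1, 3]
z = 2 gives h = 10, positive; keep [1, 2]
z = 1.5 gives h = -2.3125, negative; keep [1.5, 2]
z = 1.75 gives h = 1.4805, positive; keep [1.5, 1.75]

++-+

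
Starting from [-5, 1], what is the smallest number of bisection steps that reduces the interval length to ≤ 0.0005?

14

Width after n steps is 6/2^n. Need 2^n ≥ 6/0.0005 = 12000.
2^13 = 8192 < 12000 ≤ 2^14 = 16384, so n = 14.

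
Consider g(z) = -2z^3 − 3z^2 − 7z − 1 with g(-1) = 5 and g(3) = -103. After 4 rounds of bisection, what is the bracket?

[-0.25, 0]

z = 1 gives g = -13, negative; keep [-1, 1]
z = 0 gives g = -1, negative; keep [-1, 0]
z = -0.5 gives g = 2, positive; keep [-0.5, 0]
z = -0.25 gives g = 0.5938, positive; keep [-0.25, 0]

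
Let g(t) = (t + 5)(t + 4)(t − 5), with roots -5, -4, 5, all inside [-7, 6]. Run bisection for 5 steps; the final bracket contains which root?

5

m = -0.5, g(m) = -86.625 (−); new bracket [-0.5, 6]
m = 2.75, g(m) = -117.703125 (−); new bracket [2.75, 6]
m = 4.375, g(m) = -49.072266 (−); new bracket [4.375, 6]
m = 5.1875, g(m) = 17.5496 (+); new bracket [4.375, 5.1875]
m = 4.78125, g(m) = -18.7888 (−); new bracket [4.78125, 5.1875]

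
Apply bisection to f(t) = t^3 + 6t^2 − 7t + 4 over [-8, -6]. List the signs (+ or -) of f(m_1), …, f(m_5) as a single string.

f(-7) = 4 > 0, so the root lies in [-8, -7]
f(-7.5) = -27.875 < 0, so the root lies in [-7.5, -7]
f(-7.25) = -10.953125 < 0, so the root lies in [-7.25, -7]
f(-7.125) = -3.2363 < 0, so the root lies in [-7.125, -7]
f(-7.0625) = 0.4412 > 0, so the root lies in [-7.125, -7.0625]

+---+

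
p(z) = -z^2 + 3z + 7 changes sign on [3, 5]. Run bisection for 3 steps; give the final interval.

midpoint 4: p = 3 > 0 → [4, 5]
midpoint 4.5: p = 0.25 > 0 → [4.5, 5]
midpoint 4.75: p = -1.3125 < 0 → [4.5, 4.75]

[4.5, 4.75]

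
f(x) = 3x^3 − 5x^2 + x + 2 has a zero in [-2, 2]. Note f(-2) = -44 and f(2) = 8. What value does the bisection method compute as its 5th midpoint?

midpoint 0: f = 2 > 0 → [-2, 0]
midpoint -1: f = -7 < 0 → [-1, 0]
midpoint -0.5: f = -0.125 < 0 → [-0.5, 0]
midpoint -0.25: f = 1.3906 > 0 → [-0.5, -0.25]
midpoint -0.375: f = 0.7637 > 0 → [-0.5, -0.375]

-0.375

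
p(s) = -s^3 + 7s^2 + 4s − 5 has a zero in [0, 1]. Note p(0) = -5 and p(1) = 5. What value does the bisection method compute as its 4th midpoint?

0.6875

midpoint 0.5: p = -1.375 < 0 → [0.5, 1]
midpoint 0.75: p = 1.515625 > 0 → [0.5, 0.75]
midpoint 0.625: p = -0.009766 < 0 → [0.625, 0.75]
midpoint 0.6875: p = 0.7336 > 0 → [0.625, 0.6875]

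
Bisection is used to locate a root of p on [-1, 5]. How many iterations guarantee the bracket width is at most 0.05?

7

Width after n steps is 6/2^n. Need 2^n ≥ 6/0.05 = 120.
2^6 = 64 < 120 ≤ 2^7 = 128, so n = 7.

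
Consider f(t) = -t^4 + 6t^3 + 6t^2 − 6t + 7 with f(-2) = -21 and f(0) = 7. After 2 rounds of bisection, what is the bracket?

[-2, -1.5]

m = -1, f(m) = 12 (+); new bracket [-2, -1]
m = -1.5, f(m) = 4.1875 (+); new bracket [-2, -1.5]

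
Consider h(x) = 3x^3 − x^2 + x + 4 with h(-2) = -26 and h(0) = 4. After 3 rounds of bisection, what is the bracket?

[-1, -0.75]

midpoint -1: h = -1 < 0 → [-1, 0]
midpoint -0.5: h = 2.875 > 0 → [-1, -0.5]
midpoint -0.75: h = 1.421875 > 0 → [-1, -0.75]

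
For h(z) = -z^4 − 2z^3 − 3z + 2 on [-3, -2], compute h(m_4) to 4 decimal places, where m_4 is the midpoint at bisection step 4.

m = -2.5, h(m) = 1.6875 (+); new bracket [-3, -2.5]
m = -2.75, h(m) = -5.347656 (−); new bracket [-2.75, -2.5]
m = -2.625, h(m) = -1.429932 (−); new bracket [-2.625, -2.5]
m = -2.5625, h(m) = 0.2226 (+); new bracket [-2.625, -2.5625]

0.2226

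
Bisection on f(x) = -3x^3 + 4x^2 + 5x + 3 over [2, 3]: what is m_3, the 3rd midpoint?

2.375

f(2.5) = -6.375 < 0, so the root lies in [2, 2.5]
f(2.25) = 0.328125 > 0, so the root lies in [2.25, 2.5]
f(2.375) = -2.751953 < 0, so the root lies in [2.25, 2.375]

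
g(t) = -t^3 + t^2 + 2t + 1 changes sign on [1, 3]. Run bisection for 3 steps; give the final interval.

t = 2 gives g = 1, positive; keep [2, 3]
t = 2.5 gives g = -3.375, negative; keep [2, 2.5]
t = 2.25 gives g = -0.828125, negative; keep [2, 2.25]

[2, 2.25]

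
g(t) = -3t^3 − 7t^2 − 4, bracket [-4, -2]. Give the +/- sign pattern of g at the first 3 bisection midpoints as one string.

midpoint -3: g = 14 > 0 → [-3, -2]
midpoint -2.5: g = -0.875 < 0 → [-3, -2.5]
midpoint -2.75: g = 5.453125 > 0 → [-2.75, -2.5]

+-+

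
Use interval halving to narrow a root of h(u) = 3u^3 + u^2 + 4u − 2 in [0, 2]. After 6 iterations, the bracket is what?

midpoint 1: h = 6 > 0 → [0, 1]
midpoint 0.5: h = 0.625 > 0 → [0, 0.5]
midpoint 0.25: h = -0.890625 < 0 → [0.25, 0.5]
midpoint 0.375: h = -0.2012 < 0 → [0.375, 0.5]
midpoint 0.4375: h = 0.1926 > 0 → [0.375, 0.4375]
midpoint 0.40625: h = -0.0088 < 0 → [0.40625, 0.4375]

[0.40625, 0.4375]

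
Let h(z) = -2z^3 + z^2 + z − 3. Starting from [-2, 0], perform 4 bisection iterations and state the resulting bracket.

[-1.25, -1.125]

midpoint -1: h = -1 < 0 → [-2, -1]
midpoint -1.5: h = 4.5 > 0 → [-1.5, -1]
midpoint -1.25: h = 1.21875 > 0 → [-1.25, -1]
midpoint -1.125: h = -0.0117 < 0 → [-1.25, -1.125]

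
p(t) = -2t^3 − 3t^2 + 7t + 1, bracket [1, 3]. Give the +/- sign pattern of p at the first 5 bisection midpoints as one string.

midpoint 2: p = -13 < 0 → [1, 2]
midpoint 1.5: p = -2 < 0 → [1, 1.5]
midpoint 1.25: p = 1.15625 > 0 → [1.25, 1.5]
midpoint 1.375: p = -0.2461 < 0 → [1.25, 1.375]
midpoint 1.3125: p = 0.4976 > 0 → [1.3125, 1.375]

--+-+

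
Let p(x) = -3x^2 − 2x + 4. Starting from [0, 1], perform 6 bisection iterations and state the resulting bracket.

m = 0.5, p(m) = 2.25 (+); new bracket [0.5, 1]
m = 0.75, p(m) = 0.8125 (+); new bracket [0.75, 1]
m = 0.875, p(m) = -0.046875 (−); new bracket [0.75, 0.875]
m = 0.8125, p(m) = 0.3945 (+); new bracket [0.8125, 0.875]
m = 0.84375, p(m) = 0.1768 (+); new bracket [0.84375, 0.875]
m = 0.859375, p(m) = 0.0657 (+); new bracket [0.859375, 0.875]

[0.859375, 0.875]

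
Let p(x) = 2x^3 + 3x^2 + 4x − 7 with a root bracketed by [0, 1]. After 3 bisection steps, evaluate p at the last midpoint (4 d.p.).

0.1367

midpoint 0.5: p = -4 < 0 → [0.5, 1]
midpoint 0.75: p = -1.46875 < 0 → [0.75, 1]
midpoint 0.875: p = 0.136719 > 0 → [0.75, 0.875]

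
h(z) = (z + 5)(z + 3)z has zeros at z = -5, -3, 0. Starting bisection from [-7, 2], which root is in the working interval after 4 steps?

h(-2.5) = -3.125 < 0, so the root lies in [-2.5, 2]
h(-0.25) = -3.265625 < 0, so the root lies in [-0.25, 2]
h(0.875) = 19.919922 > 0, so the root lies in [-0.25, 0.875]
h(0.3125) = 5.4993 > 0, so the root lies in [-0.25, 0.3125]

0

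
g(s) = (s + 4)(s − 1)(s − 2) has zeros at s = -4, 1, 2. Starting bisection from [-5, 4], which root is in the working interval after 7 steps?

-4

s = -0.5 gives g = 13.125, positive; keep [-5, -0.5]
s = -2.75 gives g = 22.265625, positive; keep [-5, -2.75]
s = -3.875 gives g = 3.580078, positive; keep [-5, -3.875]
s = -4.4375 gives g = -15.3142, negative; keep [-4.4375, -3.875]
s = -4.15625 gives g = -4.9599, negative; keep [-4.15625, -3.875]
s = -4.015625 gives g = -0.4714, negative; keep [-4.015625, -3.875]
s = -3.9453125 gives g = 1.6079, positive; keep [-4.015625, -3.9453125]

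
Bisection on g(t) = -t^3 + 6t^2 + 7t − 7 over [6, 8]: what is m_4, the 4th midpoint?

6.875

m = 7, g(m) = -7 (−); new bracket [6, 7]
m = 6.5, g(m) = 17.375 (+); new bracket [6.5, 7]
m = 6.75, g(m) = 6.078125 (+); new bracket [6.75, 7]
m = 6.875, g(m) = -0.2324 (−); new bracket [6.75, 6.875]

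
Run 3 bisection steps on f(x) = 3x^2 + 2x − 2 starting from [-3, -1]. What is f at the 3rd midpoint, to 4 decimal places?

0.1875

f(-2) = 6 > 0, so the root lies in [-2, -1]
f(-1.5) = 1.75 > 0, so the root lies in [-1.5, -1]
f(-1.25) = 0.1875 > 0, so the root lies in [-1.25, -1]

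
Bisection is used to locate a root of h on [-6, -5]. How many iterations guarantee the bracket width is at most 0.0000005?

Width after n steps is 1/2^n. Need 2^n ≥ 1/0.0000005 = 2000000.
2^20 = 1048576 < 2000000 ≤ 2^21 = 2097152, so n = 21.

21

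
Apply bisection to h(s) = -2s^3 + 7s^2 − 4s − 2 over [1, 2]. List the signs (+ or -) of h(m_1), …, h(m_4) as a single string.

++--

h(1.5) = 1 > 0, so the root lies in [1, 1.5]
h(1.25) = 0.03125 > 0, so the root lies in [1, 1.25]
h(1.125) = -0.488281 < 0, so the root lies in [1.125, 1.25]
h(1.1875) = -0.228 < 0, so the root lies in [1.1875, 1.25]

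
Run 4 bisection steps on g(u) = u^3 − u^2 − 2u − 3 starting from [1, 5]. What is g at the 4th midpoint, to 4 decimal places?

-1.1719

g(3) = 9 > 0, so the root lies in [1, 3]
g(2) = -3 < 0, so the root lies in [2, 3]
g(2.5) = 1.375 > 0, so the root lies in [2, 2.5]
g(2.25) = -1.1719 < 0, so the root lies in [2.25, 2.5]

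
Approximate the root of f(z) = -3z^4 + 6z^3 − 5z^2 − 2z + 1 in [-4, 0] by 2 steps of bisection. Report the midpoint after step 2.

z = -2 gives f = -111, negative; keep [-2, 0]
z = -1 gives f = -11, negative; keep [-1, 0]

-1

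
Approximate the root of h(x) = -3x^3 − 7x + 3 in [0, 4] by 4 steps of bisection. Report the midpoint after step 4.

midpoint 2: h = -35 < 0 → [0, 2]
midpoint 1: h = -7 < 0 → [0, 1]
midpoint 0.5: h = -0.875 < 0 → [0, 0.5]
midpoint 0.25: h = 1.2031 > 0 → [0.25, 0.5]

0.25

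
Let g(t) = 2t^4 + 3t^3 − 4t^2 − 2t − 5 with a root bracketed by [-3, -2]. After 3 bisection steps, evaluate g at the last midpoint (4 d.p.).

0.6313

g(-2.5) = 6.25 > 0, so the root lies in [-2.5, -2]
g(-2.25) = -3.664062 < 0, so the root lies in [-2.5, -2.25]
g(-2.375) = 0.631348 > 0, so the root lies in [-2.375, -2.25]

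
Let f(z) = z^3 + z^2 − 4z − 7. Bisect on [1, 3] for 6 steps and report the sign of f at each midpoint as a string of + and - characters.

-++---

z = 2 gives f = -3, negative; keep [2, 3]
z = 2.5 gives f = 4.875, positive; keep [2, 2.5]
z = 2.25 gives f = 0.453125, positive; keep [2, 2.25]
z = 2.125 gives f = -1.3887, negative; keep [2.125, 2.25]
z = 2.1875 gives f = -0.4973, negative; keep [2.1875, 2.25]
z = 2.21875 gives f = -0.0296, negative; keep [2.21875, 2.25]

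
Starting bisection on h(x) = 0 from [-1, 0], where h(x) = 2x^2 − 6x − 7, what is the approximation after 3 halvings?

-0.875

midpoint -0.5: h = -3.5 < 0 → [-1, -0.5]
midpoint -0.75: h = -1.375 < 0 → [-1, -0.75]
midpoint -0.875: h = -0.21875 < 0 → [-1, -0.875]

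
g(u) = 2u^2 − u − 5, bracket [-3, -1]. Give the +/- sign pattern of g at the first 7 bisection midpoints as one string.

m = -2, g(m) = 5 (+); new bracket [-2, -1]
m = -1.5, g(m) = 1 (+); new bracket [-1.5, -1]
m = -1.25, g(m) = -0.625 (−); new bracket [-1.5, -1.25]
m = -1.375, g(m) = 0.1562 (+); new bracket [-1.375, -1.25]
m = -1.3125, g(m) = -0.2422 (−); new bracket [-1.375, -1.3125]
m = -1.34375, g(m) = -0.0449 (−); new bracket [-1.375, -1.34375]
m = -1.359375, g(m) = 0.0552 (+); new bracket [-1.359375, -1.34375]

++-+--+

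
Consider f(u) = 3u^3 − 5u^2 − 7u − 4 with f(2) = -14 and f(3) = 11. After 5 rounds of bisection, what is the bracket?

m = 2.5, f(m) = -5.875 (−); new bracket [2.5, 3]
m = 2.75, f(m) = 1.328125 (+); new bracket [2.5, 2.75]
m = 2.625, f(m) = -2.564453 (−); new bracket [2.625, 2.75]
m = 2.6875, f(m) = -0.6931 (−); new bracket [2.6875, 2.75]
m = 2.71875, f(m) = 0.2985 (+); new bracket [2.6875, 2.71875]

[2.6875, 2.71875]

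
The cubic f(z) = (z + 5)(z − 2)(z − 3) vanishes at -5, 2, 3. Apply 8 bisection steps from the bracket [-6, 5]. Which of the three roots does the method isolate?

-5

f(-0.5) = 39.375 > 0, so the root lies in [-6, -0.5]
f(-3.25) = 57.421875 > 0, so the root lies in [-6, -3.25]
f(-4.625) = 18.943359 > 0, so the root lies in [-6, -4.625]
f(-5.3125) = -18.9954 < 0, so the root lies in [-5.3125, -4.625]
f(-4.96875) = 1.7354 > 0, so the root lies in [-5.3125, -4.96875]
f(-5.140625) = -8.1744 < 0, so the root lies in [-5.140625, -4.96875]
f(-5.0546875) = -3.1075 < 0, so the root lies in [-5.0546875, -4.96875]
f(-5.01171875) = -0.6583 < 0, so the root lies in [-5.01171875, -4.96875]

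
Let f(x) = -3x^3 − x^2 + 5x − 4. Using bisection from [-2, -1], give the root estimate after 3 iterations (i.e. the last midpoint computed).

-1.625

midpoint -1.5: f = -3.625 < 0 → [-2, -1.5]
midpoint -1.75: f = 0.265625 > 0 → [-1.75, -1.5]
midpoint -1.625: f = -1.892578 < 0 → [-1.75, -1.625]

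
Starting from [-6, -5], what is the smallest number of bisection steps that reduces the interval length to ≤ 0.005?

8

Width after n steps is 1/2^n. Need 2^n ≥ 1/0.005 = 200.
2^7 = 128 < 200 ≤ 2^8 = 256, so n = 8.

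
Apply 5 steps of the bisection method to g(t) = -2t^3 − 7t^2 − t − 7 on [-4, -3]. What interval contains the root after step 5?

[-3.65625, -3.625]

midpoint -3.5: g = -3.5 < 0 → [-4, -3.5]
midpoint -3.75: g = 3.78125 > 0 → [-3.75, -3.5]
midpoint -3.625: g = -0.089844 < 0 → [-3.75, -3.625]
midpoint -3.6875: g = 1.7866 > 0 → [-3.6875, -3.625]
midpoint -3.65625: g = 0.8338 > 0 → [-3.65625, -3.625]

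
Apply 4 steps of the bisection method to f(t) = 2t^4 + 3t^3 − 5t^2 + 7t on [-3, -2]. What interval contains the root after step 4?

midpoint -2.5: f = -17.5 < 0 → [-3, -2.5]
midpoint -2.75: f = -5.070312 < 0 → [-3, -2.75]
midpoint -2.875: f = 3.896973 > 0 → [-2.875, -2.75]
midpoint -2.8125: f = -0.8391 < 0 → [-2.875, -2.8125]

[-2.875, -2.8125]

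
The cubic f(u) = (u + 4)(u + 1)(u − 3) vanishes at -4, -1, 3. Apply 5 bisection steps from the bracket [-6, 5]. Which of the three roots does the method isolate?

midpoint -0.5: f = -6.125 < 0 → [-0.5, 5]
midpoint 2.25: f = -15.234375 < 0 → [2.25, 5]
midpoint 3.625: f = 22.041016 > 0 → [2.25, 3.625]
midpoint 2.9375: f = -1.7073 < 0 → [2.9375, 3.625]
midpoint 3.28125: f = 8.7674 > 0 → [2.9375, 3.28125]

3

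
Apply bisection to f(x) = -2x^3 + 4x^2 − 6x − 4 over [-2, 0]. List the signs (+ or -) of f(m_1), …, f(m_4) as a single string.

++--

midpoint -1: f = 8 > 0 → [-1, 0]
midpoint -0.5: f = 0.25 > 0 → [-0.5, 0]
midpoint -0.25: f = -2.21875 < 0 → [-0.5, -0.25]
midpoint -0.375: f = -1.082 < 0 → [-0.5, -0.375]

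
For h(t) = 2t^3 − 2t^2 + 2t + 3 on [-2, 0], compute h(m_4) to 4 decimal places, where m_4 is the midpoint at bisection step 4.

0.4805

m = -1, h(m) = -3 (−); new bracket [-1, 0]
m = -0.5, h(m) = 1.25 (+); new bracket [-1, -0.5]
m = -0.75, h(m) = -0.46875 (−); new bracket [-0.75, -0.5]
m = -0.625, h(m) = 0.4805 (+); new bracket [-0.75, -0.625]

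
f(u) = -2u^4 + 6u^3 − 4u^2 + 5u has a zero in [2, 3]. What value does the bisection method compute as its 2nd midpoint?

2.75

f(2.5) = 3.125 > 0, so the root lies in [2.5, 3]
f(2.75) = -6.101562 < 0, so the root lies in [2.5, 2.75]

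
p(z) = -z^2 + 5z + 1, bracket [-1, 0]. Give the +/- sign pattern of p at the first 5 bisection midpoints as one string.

z = -0.5 gives p = -1.75, negative; keep [-0.5, 0]
z = -0.25 gives p = -0.3125, negative; keep [-0.25, 0]
z = -0.125 gives p = 0.359375, positive; keep [-0.25, -0.125]
z = -0.1875 gives p = 0.0273, positive; keep [-0.25, -0.1875]
z = -0.21875 gives p = -0.1416, negative; keep [-0.21875, -0.1875]

--++-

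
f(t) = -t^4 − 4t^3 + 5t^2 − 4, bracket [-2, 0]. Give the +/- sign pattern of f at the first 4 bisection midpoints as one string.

m = -1, f(m) = 4 (+); new bracket [-1, 0]
m = -0.5, f(m) = -2.3125 (−); new bracket [-1, -0.5]
m = -0.75, f(m) = 0.183594 (+); new bracket [-0.75, -0.5]
m = -0.625, f(m) = -1.2229 (−); new bracket [-0.75, -0.625]

+-+-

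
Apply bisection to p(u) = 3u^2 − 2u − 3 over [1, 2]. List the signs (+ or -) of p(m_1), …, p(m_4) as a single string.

p(1.5) = 0.75 > 0, so the root lies in [1, 1.5]
p(1.25) = -0.8125 < 0, so the root lies in [1.25, 1.5]
p(1.375) = -0.078125 < 0, so the root lies in [1.375, 1.5]
p(1.4375) = 0.3242 > 0, so the root lies in [1.375, 1.4375]

+--+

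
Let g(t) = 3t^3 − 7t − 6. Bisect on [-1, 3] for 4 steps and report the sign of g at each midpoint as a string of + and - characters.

midpoint 1: g = -10 < 0 → [1, 3]
midpoint 2: g = 4 > 0 → [1, 2]
midpoint 1.5: g = -6.375 < 0 → [1.5, 2]
midpoint 1.75: g = -2.1719 < 0 → [1.75, 2]

-+--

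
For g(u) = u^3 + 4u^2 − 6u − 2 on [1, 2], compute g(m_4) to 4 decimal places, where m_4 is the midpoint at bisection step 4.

g(1.5) = 1.375 > 0, so the root lies in [1, 1.5]
g(1.25) = -1.296875 < 0, so the root lies in [1.25, 1.5]
g(1.375) = -0.087891 < 0, so the root lies in [1.375, 1.5]
g(1.4375) = 0.6111 > 0, so the root lies in [1.375, 1.4375]

0.6111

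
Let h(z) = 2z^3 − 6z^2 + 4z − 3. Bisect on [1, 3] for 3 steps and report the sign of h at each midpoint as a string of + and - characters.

h(2) = -3 < 0, so the root lies in [2, 3]
h(2.5) = 0.75 > 0, so the root lies in [2, 2.5]
h(2.25) = -1.59375 < 0, so the root lies in [2.25, 2.5]

-+-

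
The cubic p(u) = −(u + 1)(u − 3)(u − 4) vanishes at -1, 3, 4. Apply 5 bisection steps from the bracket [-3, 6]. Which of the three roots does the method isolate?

-1

midpoint 1.5: p = -9.375 < 0 → [-3, 1.5]
midpoint -0.75: p = -4.453125 < 0 → [-3, -0.75]
midpoint -1.875: p = 25.060547 > 0 → [-1.875, -0.75]
midpoint -1.3125: p = 7.1594 > 0 → [-1.3125, -0.75]
midpoint -1.03125: p = 0.6338 > 0 → [-1.03125, -0.75]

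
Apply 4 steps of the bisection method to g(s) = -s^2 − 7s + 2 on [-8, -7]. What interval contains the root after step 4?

[-7.3125, -7.25]

s = -7.5 gives g = -1.75, negative; keep [-7.5, -7]
s = -7.25 gives g = 0.1875, positive; keep [-7.5, -7.25]
s = -7.375 gives g = -0.765625, negative; keep [-7.375, -7.25]
s = -7.3125 gives g = -0.2852, negative; keep [-7.3125, -7.25]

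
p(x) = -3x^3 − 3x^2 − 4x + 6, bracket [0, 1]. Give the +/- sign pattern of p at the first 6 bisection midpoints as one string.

m = 0.5, p(m) = 2.875 (+); new bracket [0.5, 1]
m = 0.75, p(m) = 0.046875 (+); new bracket [0.75, 1]
m = 0.875, p(m) = -1.806641 (−); new bracket [0.75, 0.875]
m = 0.8125, p(m) = -0.8396 (−); new bracket [0.75, 0.8125]
m = 0.78125, p(m) = -0.3866 (−); new bracket [0.75, 0.78125]
m = 0.765625, p(m) = -0.1674 (−); new bracket [0.75, 0.765625]

++----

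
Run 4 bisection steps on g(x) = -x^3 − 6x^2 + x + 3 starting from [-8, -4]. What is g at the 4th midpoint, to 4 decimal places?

m = -6, g(m) = -3 (−); new bracket [-8, -6]
m = -7, g(m) = 45 (+); new bracket [-7, -6]
m = -6.5, g(m) = 17.625 (+); new bracket [-6.5, -6]
m = -6.25, g(m) = 6.5156 (+); new bracket [-6.25, -6]

6.5156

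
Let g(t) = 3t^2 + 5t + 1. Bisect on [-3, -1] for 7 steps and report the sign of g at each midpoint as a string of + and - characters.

m = -2, g(m) = 3 (+); new bracket [-2, -1]
m = -1.5, g(m) = 0.25 (+); new bracket [-1.5, -1]
m = -1.25, g(m) = -0.5625 (−); new bracket [-1.5, -1.25]
m = -1.375, g(m) = -0.2031 (−); new bracket [-1.5, -1.375]
m = -1.4375, g(m) = 0.0117 (+); new bracket [-1.4375, -1.375]
m = -1.40625, g(m) = -0.0986 (−); new bracket [-1.4375, -1.40625]
m = -1.421875, g(m) = -0.0442 (−); new bracket [-1.4375, -1.421875]

++--+--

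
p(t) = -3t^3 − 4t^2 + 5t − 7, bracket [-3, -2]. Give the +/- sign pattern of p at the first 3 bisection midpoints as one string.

+--

m = -2.5, p(m) = 2.375 (+); new bracket [-2.5, -2]
m = -2.25, p(m) = -4.328125 (−); new bracket [-2.5, -2.25]
m = -2.375, p(m) = -1.248047 (−); new bracket [-2.5, -2.375]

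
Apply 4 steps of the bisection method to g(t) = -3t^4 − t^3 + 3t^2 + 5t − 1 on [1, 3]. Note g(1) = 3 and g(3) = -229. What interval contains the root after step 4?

m = 2, g(m) = -35 (−); new bracket [1, 2]
m = 1.5, g(m) = -5.3125 (−); new bracket [1, 1.5]
m = 1.25, g(m) = 0.660156 (+); new bracket [1.25, 1.5]
m = 1.375, g(m) = -1.7761 (−); new bracket [1.25, 1.375]

[1.25, 1.375]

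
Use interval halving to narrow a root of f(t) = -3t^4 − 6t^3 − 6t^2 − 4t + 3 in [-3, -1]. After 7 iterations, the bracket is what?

t = -2 gives f = -13, negative; keep [-2, -1]
t = -1.5 gives f = 0.5625, positive; keep [-2, -1.5]
t = -1.75 gives f = -4.355469, negative; keep [-1.75, -1.5]
t = -1.625 gives f = -1.5164, negative; keep [-1.625, -1.5]
t = -1.5625 gives f = -0.3916, negative; keep [-1.5625, -1.5]
t = -1.53125 gives f = 0.1056, positive; keep [-1.5625, -1.53125]
t = -1.546875 gives f = -0.1378, negative; keep [-1.546875, -1.53125]

[-1.546875, -1.53125]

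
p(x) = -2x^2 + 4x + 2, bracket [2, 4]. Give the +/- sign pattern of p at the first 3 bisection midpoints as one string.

--+

p(3) = -4 < 0, so the root lies in [2, 3]
p(2.5) = -0.5 < 0, so the root lies in [2, 2.5]
p(2.25) = 0.875 > 0, so the root lies in [2.25, 2.5]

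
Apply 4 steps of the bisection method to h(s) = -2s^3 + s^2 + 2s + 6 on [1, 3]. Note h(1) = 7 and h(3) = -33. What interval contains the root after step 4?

[1.875, 2]

midpoint 2: h = -2 < 0 → [1, 2]
midpoint 1.5: h = 4.5 > 0 → [1.5, 2]
midpoint 1.75: h = 1.84375 > 0 → [1.75, 2]
midpoint 1.875: h = 0.082 > 0 → [1.875, 2]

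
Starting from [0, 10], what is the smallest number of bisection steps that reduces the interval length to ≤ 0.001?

14

Width after n steps is 10/2^n. Need 2^n ≥ 10/0.001 = 10000.
2^13 = 8192 < 10000 ≤ 2^14 = 16384, so n = 14.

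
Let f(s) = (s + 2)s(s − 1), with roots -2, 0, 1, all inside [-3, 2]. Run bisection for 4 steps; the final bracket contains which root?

-2

midpoint -0.5: f = 1.125 > 0 → [-3, -0.5]
midpoint -1.75: f = 1.203125 > 0 → [-3, -1.75]
midpoint -2.375: f = -3.005859 < 0 → [-2.375, -1.75]
midpoint -2.0625: f = -0.3948 < 0 → [-2.0625, -1.75]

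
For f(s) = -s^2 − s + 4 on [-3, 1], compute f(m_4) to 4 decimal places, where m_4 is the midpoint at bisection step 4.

s = -1 gives f = 4, positive; keep [-3, -1]
s = -2 gives f = 2, positive; keep [-3, -2]
s = -2.5 gives f = 0.25, positive; keep [-3, -2.5]
s = -2.75 gives f = -0.8125, negative; keep [-2.75, -2.5]

-0.8125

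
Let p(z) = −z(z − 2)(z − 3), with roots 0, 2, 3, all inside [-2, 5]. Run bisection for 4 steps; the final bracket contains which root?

midpoint 1.5: p = -1.125 < 0 → [-2, 1.5]
midpoint -0.25: p = 1.828125 > 0 → [-0.25, 1.5]
midpoint 0.625: p = -2.041016 < 0 → [-0.25, 0.625]
midpoint 0.1875: p = -0.9558 < 0 → [-0.25, 0.1875]

0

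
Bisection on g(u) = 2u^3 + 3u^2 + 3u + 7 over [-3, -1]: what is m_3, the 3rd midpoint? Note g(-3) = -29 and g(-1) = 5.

midpoint -2: g = -3 < 0 → [-2, -1]
midpoint -1.5: g = 2.5 > 0 → [-2, -1.5]
midpoint -1.75: g = 0.21875 > 0 → [-2, -1.75]

-1.75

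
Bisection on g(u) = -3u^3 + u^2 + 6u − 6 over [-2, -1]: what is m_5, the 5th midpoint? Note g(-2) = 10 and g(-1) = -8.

-1.65625

m = -1.5, g(m) = -2.625 (−); new bracket [-2, -1.5]
m = -1.75, g(m) = 2.640625 (+); new bracket [-1.75, -1.5]
m = -1.625, g(m) = -0.236328 (−); new bracket [-1.75, -1.625]
m = -1.6875, g(m) = 1.1389 (+); new bracket [-1.6875, -1.625]
m = -1.65625, g(m) = 0.4358 (+); new bracket [-1.65625, -1.625]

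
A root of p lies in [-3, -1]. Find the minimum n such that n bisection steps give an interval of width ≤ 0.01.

8

Width after n steps is 2/2^n. Need 2^n ≥ 2/0.01 = 200.
2^7 = 128 < 200 ≤ 2^8 = 256, so n = 8.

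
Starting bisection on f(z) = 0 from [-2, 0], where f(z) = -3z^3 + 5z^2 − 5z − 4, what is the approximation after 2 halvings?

midpoint -1: f = 9 > 0 → [-1, 0]
midpoint -0.5: f = 0.125 > 0 → [-0.5, 0]

-0.5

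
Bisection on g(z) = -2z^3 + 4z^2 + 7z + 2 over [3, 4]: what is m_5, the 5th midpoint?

3.21875

midpoint 3.5: g = -10.25 < 0 → [3, 3.5]
midpoint 3.25: g = -1.65625 < 0 → [3, 3.25]
midpoint 3.125: g = 1.902344 > 0 → [3.125, 3.25]
midpoint 3.1875: g = 0.1821 > 0 → [3.1875, 3.25]
midpoint 3.21875: g = -0.7221 < 0 → [3.1875, 3.21875]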